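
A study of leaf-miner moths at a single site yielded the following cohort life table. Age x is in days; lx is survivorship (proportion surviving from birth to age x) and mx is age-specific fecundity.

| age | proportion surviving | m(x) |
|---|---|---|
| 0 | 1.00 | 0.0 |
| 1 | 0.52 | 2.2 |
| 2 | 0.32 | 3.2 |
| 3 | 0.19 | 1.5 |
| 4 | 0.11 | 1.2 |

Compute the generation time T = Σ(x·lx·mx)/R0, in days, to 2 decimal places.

1.77

lx·mx: 0, 1.144, 1.024, 0.285, 0.132 → R0 = 2.585
x·lx·mx: 0, 1.144, 2.048, 0.855, 0.528 → Σ = 4.575
T = 4.575 / 2.585 = 1.769826… → 1.77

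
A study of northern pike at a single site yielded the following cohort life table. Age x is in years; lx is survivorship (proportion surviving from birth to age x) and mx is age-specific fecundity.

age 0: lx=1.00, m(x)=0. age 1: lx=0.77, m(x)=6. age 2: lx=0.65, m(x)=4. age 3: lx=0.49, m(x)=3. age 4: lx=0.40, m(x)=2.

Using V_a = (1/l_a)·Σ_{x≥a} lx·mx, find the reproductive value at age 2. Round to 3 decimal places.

7.492

lx·mx for x ≥ 2: 2.6, 1.47, 0.8 → sum = 4.87
V_2 = 4.87 / l_2 = 4.87 / 0.65 = 7.492308… → 7.492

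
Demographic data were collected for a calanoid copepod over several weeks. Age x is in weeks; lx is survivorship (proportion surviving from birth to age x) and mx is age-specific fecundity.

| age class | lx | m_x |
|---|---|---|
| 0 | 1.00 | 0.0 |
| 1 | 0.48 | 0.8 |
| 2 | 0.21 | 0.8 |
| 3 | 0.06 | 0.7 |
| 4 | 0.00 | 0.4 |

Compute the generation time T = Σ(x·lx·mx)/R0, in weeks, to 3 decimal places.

1.424

lx·mx: 0, 0.384, 0.168, 0.042, 0 → R0 = 0.594
x·lx·mx: 0, 0.384, 0.336, 0.126, 0 → Σ = 0.846
T = 0.846 / 0.594 = 1.424242… → 1.424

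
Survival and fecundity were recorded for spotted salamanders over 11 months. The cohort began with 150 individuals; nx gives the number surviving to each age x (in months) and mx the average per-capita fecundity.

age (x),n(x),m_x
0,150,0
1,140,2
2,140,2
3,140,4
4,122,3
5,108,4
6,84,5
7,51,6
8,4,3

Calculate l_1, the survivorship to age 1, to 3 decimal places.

0.933

l_1 = n_1/n_0 = 140/150 = 0.933333… → 0.933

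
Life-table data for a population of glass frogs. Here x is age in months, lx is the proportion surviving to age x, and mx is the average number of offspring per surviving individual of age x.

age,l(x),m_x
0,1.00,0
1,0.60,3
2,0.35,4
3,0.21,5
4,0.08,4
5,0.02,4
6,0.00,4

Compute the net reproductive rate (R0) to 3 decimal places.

lx·mx by age: 0, 1.8, 1.4, 1.05, 0.32, 0.08, 0
R0 = Σ lx·mx = 4.65 → 4.650

4.650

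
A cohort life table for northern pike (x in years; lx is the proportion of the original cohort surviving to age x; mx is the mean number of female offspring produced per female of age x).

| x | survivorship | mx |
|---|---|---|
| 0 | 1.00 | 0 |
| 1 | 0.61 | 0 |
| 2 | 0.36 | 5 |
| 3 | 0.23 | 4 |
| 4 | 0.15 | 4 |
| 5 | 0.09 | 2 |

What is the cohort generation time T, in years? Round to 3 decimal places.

2.760

lx·mx: 0, 0, 1.8, 0.92, 0.6, 0.18 → R0 = 3.5
x·lx·mx: 0, 0, 3.6, 2.76, 2.4, 0.9 → Σ = 9.66
T = 9.66 / 3.5 = 2.76 → 2.760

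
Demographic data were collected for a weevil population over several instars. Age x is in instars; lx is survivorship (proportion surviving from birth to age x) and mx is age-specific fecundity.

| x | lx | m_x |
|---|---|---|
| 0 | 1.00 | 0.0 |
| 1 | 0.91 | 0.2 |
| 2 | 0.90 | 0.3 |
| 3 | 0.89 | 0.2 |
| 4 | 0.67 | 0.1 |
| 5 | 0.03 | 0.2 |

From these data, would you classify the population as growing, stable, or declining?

declining

R0 = Σ lx·mx = 0 + 0.182 + 0.27 + 0.178 + 0.067 + 0.006 = 0.703
R0 < 1, so the population is declining.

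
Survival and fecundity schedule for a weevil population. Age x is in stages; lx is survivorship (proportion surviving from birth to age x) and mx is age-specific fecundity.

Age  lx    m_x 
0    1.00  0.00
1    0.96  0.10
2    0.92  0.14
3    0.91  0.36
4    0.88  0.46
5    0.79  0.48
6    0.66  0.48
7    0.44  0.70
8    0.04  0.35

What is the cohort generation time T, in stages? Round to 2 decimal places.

lx·mx: 0, 0.096, 0.1288, 0.3276, 0.4048, 0.3792, 0.3168, 0.308, 0.014 → R0 = 1.9752
x·lx·mx: 0, 0.096, 0.2576, 0.9828, 1.6192, 1.896, 1.9008, 2.156, 0.112 → Σ = 9.0204
T = 9.0204 / 1.9752 = 4.566829… → 4.57

4.57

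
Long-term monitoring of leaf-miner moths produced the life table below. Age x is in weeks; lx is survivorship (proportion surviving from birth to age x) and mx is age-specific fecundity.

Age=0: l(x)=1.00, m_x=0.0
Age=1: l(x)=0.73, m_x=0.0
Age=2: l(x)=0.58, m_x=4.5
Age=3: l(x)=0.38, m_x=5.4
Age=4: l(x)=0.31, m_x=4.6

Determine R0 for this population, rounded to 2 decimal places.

lx·mx by age: 0, 0, 2.61, 2.052, 1.426
R0 = Σ lx·mx = 6.088 → 6.09

6.09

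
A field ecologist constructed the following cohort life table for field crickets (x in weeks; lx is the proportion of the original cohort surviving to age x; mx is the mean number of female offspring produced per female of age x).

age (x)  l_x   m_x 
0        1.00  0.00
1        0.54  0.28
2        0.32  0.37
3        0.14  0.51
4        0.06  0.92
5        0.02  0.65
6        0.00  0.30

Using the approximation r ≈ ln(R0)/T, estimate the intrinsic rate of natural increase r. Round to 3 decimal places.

-0.412

R0 = Σ lx·mx = 0 + 0.1512 + 0.1184 + 0.0714 + 0.0552 + 0.013 + 0 = 0.4092
Σ x·lx·mx = 0.888; T = 0.888/0.4092 = 2.17009…
r ≈ ln(R0)/T = ln(0.4092)/2.17009… = -0.41176… → -0.412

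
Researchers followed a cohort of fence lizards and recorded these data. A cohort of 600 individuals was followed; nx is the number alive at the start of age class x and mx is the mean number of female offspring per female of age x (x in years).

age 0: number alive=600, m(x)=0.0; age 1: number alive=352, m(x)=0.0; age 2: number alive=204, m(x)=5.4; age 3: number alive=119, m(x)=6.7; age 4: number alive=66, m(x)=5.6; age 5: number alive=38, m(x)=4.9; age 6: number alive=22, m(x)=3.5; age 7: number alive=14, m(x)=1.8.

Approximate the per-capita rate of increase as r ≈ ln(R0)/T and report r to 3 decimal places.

0.485

lx = nx/n0 = nx/600: 1, 0.58667…, 0.34, 0.19833…, 0.11, 0.06333…, 0.03667…, 0.02333…
R0 = Σ lx·mx = 0 + 0 + 1.836 + 1.32883… + 0.616 + 0.31033… + 0.12833… + 0.042… = 4.2615…
Σ x·lx·mx = 12.738167…; T = 12.738167…/4.2615… = 2.98913…
r ≈ ln(R0)/T = ln(4.2615…)/2.98913… = 0.48496… → 0.485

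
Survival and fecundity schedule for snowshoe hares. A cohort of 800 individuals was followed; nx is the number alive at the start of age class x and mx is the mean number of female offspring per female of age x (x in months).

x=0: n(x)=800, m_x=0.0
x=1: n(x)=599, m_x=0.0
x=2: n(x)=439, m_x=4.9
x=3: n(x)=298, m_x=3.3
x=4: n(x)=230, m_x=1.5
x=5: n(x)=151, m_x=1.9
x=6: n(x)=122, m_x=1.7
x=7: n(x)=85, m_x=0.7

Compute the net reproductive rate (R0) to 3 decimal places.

5.042

lx = nx/n0 = nx/800: 1, 0.74875, 0.54875, 0.3725, 0.2875, 0.18875, 0.1525, 0.10625
lx·mx by age: 0, 0, 2.688875, 1.22925, 0.43125, 0.358625, 0.25925, 0.074375
R0 = Σ lx·mx = 5.041625 → 5.042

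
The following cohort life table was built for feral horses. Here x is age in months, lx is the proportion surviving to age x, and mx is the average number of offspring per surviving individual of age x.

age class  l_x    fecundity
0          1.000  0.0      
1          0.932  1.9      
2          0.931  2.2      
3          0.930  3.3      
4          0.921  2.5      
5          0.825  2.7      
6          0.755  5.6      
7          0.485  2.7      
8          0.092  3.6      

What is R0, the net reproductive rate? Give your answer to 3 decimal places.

lx·mx by age: 0, 1.7708, 2.0482, 3.069, 2.3025, 2.2275, 4.228, 1.3095, 0.3312
R0 = Σ lx·mx = 17.2867 → 17.287

17.287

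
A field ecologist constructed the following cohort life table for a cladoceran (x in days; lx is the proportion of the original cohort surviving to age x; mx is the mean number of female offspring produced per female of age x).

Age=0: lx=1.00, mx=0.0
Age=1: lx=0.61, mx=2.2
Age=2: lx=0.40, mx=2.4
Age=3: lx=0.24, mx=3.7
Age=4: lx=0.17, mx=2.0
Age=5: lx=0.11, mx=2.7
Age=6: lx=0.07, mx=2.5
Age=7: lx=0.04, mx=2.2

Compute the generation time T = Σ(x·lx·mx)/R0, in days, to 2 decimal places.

lx·mx: 0, 1.342, 0.96, 0.888, 0.34, 0.297, 0.175, 0.088 → R0 = 4.09
x·lx·mx: 0, 1.342, 1.92, 2.664, 1.36, 1.485, 1.05, 0.616 → Σ = 10.437
T = 10.437 / 4.09 = 2.551834… → 2.55

2.55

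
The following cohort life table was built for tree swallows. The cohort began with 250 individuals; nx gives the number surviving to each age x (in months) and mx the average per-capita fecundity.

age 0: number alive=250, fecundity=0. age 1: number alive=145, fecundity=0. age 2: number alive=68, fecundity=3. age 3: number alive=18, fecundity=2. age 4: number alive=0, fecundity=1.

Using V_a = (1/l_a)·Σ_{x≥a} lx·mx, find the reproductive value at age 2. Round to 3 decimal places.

lx = nx/n0 = nx/250: 1, 0.58, 0.272, 0.072, 0
lx·mx for x ≥ 2: 0.816, 0.144, 0 → sum = 0.96
V_2 = 0.96 / l_2 = 0.96 / 0.272 = 3.529412… → 3.529

3.529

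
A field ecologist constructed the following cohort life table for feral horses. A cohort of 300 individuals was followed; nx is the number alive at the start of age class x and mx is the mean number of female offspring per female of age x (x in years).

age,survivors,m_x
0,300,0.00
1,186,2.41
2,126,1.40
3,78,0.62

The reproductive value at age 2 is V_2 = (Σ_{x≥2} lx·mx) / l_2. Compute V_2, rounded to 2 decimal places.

lx = nx/n0 = nx/300: 1, 0.62, 0.42, 0.26
lx·mx for x ≥ 2: 0.588, 0.1612 → sum = 0.7492
V_2 = 0.7492 / l_2 = 0.7492 / 0.42 = 1.78381… → 1.78

1.78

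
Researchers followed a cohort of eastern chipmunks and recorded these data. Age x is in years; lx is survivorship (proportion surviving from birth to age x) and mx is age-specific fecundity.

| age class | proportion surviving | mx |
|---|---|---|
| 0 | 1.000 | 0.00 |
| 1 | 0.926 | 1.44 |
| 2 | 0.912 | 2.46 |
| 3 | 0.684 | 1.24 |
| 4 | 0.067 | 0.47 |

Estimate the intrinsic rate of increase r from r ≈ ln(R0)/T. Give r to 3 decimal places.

R0 = Σ lx·mx = 0 + 1.33344 + 2.24352 + 0.84816 + 0.03149 = 4.45661
Σ x·lx·mx = 8.49092; T = 8.49092/4.45661 = 1.90524…
r ≈ ln(R0)/T = ln(4.45661)/1.90524… = 0.78436… → 0.784

0.784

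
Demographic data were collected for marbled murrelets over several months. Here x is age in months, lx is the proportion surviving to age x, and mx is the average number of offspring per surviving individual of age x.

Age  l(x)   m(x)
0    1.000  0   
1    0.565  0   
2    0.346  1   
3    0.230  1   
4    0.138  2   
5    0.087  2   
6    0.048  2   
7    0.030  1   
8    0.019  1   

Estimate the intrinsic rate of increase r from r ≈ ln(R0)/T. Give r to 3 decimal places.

0.043

R0 = Σ lx·mx = 0 + 0 + 0.346 + 0.23 + 0.276 + 0.174 + 0.096 + 0.03 + 0.019 = 1.171
Σ x·lx·mx = 4.294; T = 4.294/1.171 = 3.66695…
r ≈ ln(R0)/T = ln(1.171)/3.66695… = 0.04305… → 0.043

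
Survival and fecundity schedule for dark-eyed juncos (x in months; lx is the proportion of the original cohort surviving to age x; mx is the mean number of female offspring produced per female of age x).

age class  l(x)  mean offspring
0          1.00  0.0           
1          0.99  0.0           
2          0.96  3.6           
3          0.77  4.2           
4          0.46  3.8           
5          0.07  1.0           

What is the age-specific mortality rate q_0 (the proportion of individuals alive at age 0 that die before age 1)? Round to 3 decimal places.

0.010

q_0 = (l_0 − l_1) / l_0 = (1 − 0.99) / 1
     = 0.01 / 1 = 0.01 → 0.010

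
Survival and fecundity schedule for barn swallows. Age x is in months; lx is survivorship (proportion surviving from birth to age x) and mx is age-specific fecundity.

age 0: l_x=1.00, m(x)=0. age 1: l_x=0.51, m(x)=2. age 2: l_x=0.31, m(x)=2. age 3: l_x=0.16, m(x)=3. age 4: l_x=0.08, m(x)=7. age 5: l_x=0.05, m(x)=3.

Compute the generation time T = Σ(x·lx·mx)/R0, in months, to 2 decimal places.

lx·mx: 0, 1.02, 0.62, 0.48, 0.56, 0.15 → R0 = 2.83
x·lx·mx: 0, 1.02, 1.24, 1.44, 2.24, 0.75 → Σ = 6.69
T = 6.69 / 2.83 = 2.363958… → 2.36

2.36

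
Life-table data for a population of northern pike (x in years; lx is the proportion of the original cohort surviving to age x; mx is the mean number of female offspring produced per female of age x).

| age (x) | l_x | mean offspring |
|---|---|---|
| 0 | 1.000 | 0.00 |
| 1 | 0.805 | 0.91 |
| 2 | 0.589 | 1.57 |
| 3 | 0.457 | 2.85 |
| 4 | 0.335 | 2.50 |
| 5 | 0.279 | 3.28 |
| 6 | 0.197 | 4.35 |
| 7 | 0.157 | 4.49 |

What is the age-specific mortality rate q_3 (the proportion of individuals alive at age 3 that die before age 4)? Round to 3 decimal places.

0.267

q_3 = (l_3 − l_4) / l_3 = (0.457 − 0.335) / 0.457
     = 0.122 / 0.457 = 0.266958… → 0.267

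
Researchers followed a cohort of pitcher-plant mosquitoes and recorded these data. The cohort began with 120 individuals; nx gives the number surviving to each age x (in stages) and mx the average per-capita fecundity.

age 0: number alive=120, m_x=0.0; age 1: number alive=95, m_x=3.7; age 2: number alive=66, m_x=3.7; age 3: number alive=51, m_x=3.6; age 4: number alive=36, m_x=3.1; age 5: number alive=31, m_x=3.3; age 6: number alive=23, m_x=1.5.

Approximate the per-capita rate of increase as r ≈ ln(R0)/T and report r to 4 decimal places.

lx = nx/n0 = nx/120: 1, 0.79167…, 0.55, 0.425, 0.3, 0.25833…, 0.19167…
R0 = Σ lx·mx = 0 + 2.92917… + 2.035 + 1.53 + 0.93 + 0.8525… + 0.2875… = 8.564167…
Σ x·lx·mx = 21.296667…; T = 21.296667…/8.564167… = 2.48672…
r ≈ ln(R0)/T = ln(8.564167…)/2.48672… = 0.863623… → 0.8636

0.8636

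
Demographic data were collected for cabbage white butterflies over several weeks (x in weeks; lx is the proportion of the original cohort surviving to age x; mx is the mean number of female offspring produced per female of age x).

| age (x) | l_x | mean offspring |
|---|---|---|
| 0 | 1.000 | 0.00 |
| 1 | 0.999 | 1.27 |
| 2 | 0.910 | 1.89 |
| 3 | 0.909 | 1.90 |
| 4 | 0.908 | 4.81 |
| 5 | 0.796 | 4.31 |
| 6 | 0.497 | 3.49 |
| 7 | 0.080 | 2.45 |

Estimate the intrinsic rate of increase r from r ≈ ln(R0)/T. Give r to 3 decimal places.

0.685

R0 = Σ lx·mx = 0 + 1.26873 + 1.7199 + 1.7271 + 4.36748 + 3.43076 + 1.73453 + 0.196 = 14.4445
Σ x·lx·mx = 56.29273; T = 56.29273/14.4445 = 3.89717…
r ≈ ln(R0)/T = ln(14.4445)/3.89717… = 0.68519… → 0.685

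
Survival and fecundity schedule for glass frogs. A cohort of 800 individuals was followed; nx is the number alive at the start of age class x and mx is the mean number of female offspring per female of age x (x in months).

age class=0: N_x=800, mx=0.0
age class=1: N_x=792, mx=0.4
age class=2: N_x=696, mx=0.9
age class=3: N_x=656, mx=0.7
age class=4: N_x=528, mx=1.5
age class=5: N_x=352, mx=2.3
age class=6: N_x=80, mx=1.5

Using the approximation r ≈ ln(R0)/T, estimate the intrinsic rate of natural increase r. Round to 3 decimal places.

0.391

lx = nx/n0 = nx/800: 1, 0.99, 0.87, 0.82, 0.66, 0.44, 0.1
R0 = Σ lx·mx = 0 + 0.396 + 0.783 + 0.574 + 0.99 + 1.012 + 0.15 = 3.905
Σ x·lx·mx = 13.604; T = 13.604/3.905 = 3.48374…
r ≈ ln(R0)/T = ln(3.905)/3.48374… = 0.39103… → 0.391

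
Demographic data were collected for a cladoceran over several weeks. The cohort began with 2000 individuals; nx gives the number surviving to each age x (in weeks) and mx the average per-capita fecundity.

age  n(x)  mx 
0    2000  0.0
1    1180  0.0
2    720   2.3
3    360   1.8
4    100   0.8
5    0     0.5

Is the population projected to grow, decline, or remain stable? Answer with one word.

growing

lx = nx/n0 = nx/2000: 1, 0.59, 0.36, 0.18, 0.05, 0
R0 = Σ lx·mx = 0 + 0 + 0.828 + 0.324 + 0.04 + 0 = 1.192
R0 > 1, so the population is growing.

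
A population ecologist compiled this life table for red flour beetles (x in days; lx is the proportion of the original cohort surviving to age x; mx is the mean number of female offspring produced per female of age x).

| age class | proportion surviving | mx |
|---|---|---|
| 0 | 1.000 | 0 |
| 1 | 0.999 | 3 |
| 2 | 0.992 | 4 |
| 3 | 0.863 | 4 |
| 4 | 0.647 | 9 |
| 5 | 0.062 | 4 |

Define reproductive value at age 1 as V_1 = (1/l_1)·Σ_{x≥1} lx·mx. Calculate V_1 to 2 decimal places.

16.50

lx·mx for x ≥ 1: 2.997, 3.968, 3.452, 5.823, 0.248 → sum = 16.488
V_1 = 16.488 / l_1 = 16.488 / 0.999 = 16.504505… → 16.50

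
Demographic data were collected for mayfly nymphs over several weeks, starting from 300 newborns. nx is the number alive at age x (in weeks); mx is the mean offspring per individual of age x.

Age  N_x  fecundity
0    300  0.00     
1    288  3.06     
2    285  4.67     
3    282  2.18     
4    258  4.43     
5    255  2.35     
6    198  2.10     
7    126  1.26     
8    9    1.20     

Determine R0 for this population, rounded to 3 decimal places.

lx = nx/n0 = nx/300: 1, 0.96, 0.95, 0.94, 0.86, 0.85, 0.66, 0.42, 0.03
lx·mx by age: 0, 2.9376, 4.4365, 2.0492, 3.8098, 1.9975, 1.386, 0.5292, 0.036
R0 = Σ lx·mx = 17.1818 → 17.182

17.182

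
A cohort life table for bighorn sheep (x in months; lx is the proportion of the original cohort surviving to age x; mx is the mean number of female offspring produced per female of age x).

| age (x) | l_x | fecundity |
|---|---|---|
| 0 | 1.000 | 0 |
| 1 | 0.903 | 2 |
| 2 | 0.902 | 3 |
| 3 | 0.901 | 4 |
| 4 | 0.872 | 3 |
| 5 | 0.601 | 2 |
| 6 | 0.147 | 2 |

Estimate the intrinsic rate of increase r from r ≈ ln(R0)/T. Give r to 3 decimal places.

R0 = Σ lx·mx = 0 + 1.806 + 2.706 + 3.604 + 2.616 + 1.202 + 0.294 = 12.228
Σ x·lx·mx = 36.268; T = 36.268/12.228 = 2.96598…
r ≈ ln(R0)/T = ln(12.228)/2.96598… = 0.84415… → 0.844

0.844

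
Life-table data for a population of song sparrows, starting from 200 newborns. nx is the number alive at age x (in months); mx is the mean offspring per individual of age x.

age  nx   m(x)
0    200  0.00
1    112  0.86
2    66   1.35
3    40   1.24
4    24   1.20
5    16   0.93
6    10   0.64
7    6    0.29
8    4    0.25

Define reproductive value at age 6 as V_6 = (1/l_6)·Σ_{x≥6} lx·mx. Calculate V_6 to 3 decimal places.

0.914

lx = nx/n0 = nx/200: 1, 0.56, 0.33, 0.2, 0.12, 0.08, 0.05, 0.03, 0.02
lx·mx for x ≥ 6: 0.032, 0.0087, 0.005 → sum = 0.0457
V_6 = 0.0457 / l_6 = 0.0457 / 0.05 = 0.914 → 0.914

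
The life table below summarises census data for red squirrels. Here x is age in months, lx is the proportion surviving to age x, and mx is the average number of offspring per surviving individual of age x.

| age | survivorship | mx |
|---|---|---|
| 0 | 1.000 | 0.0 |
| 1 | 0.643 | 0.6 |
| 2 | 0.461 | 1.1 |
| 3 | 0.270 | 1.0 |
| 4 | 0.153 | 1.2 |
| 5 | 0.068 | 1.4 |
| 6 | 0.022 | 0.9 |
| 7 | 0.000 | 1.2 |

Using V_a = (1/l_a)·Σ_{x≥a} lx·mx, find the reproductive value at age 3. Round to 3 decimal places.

lx·mx for x ≥ 3: 0.27, 0.1836, 0.0952, 0.0198, 0 → sum = 0.5686
V_3 = 0.5686 / l_3 = 0.5686 / 0.27 = 2.105926… → 2.106

2.106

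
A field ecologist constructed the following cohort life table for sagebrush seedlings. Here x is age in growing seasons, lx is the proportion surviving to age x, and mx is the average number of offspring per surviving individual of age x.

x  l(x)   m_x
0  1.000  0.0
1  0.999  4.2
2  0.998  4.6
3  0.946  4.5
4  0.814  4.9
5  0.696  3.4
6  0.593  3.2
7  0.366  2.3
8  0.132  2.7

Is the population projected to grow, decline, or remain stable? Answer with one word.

growing

R0 = Σ lx·mx = 0 + 4.1958 + 4.5908 + 4.257 + 3.9886 + 2.3664 + 1.8976 + 0.8418 + 0.3564 = 22.4944
R0 > 1, so the population is growing.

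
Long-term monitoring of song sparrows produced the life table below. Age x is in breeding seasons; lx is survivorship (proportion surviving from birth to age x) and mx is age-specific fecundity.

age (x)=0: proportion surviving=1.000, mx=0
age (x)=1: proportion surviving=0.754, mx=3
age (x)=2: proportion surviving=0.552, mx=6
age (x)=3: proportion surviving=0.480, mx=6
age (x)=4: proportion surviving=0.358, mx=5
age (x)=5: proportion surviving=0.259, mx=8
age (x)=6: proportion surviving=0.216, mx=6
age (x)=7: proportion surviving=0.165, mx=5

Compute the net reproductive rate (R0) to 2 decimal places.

14.44

lx·mx by age: 0, 2.262, 3.312, 2.88, 1.79, 2.072, 1.296, 0.825
R0 = Σ lx·mx = 14.437 → 14.44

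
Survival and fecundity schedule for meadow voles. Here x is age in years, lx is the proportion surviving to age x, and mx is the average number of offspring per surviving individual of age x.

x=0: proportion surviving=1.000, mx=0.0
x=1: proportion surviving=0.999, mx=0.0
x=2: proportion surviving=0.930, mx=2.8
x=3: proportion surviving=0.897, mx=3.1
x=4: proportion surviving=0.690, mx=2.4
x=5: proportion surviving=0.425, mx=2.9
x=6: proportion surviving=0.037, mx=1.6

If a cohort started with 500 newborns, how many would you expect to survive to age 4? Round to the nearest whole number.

345

Expected survivors = N0 · l_4 = 500 × 0.690 = 345 → 345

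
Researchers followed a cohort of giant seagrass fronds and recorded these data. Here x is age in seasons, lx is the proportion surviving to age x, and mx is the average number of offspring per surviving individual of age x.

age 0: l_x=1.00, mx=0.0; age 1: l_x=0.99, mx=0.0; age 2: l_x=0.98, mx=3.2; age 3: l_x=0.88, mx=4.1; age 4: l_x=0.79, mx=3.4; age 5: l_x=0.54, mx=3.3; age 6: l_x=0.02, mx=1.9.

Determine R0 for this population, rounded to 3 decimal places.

11.250

lx·mx by age: 0, 0, 3.136, 3.608, 2.686, 1.782, 0.038
R0 = Σ lx·mx = 11.25 → 11.250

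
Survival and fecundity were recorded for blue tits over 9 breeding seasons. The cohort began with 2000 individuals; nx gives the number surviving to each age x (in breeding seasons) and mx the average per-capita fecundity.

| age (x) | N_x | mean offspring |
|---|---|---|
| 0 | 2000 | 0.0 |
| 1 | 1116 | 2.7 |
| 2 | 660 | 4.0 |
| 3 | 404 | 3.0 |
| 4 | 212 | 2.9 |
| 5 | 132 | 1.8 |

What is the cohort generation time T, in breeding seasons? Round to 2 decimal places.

2.02

lx = nx/n0 = nx/2000: 1, 0.558, 0.33, 0.202, 0.106, 0.066
lx·mx: 0, 1.5066, 1.32, 0.606, 0.3074, 0.1188 → R0 = 3.8588
x·lx·mx: 0, 1.5066, 2.64, 1.818, 1.2296, 0.594 → Σ = 7.7882
T = 7.7882 / 3.8588 = 2.018296… → 2.02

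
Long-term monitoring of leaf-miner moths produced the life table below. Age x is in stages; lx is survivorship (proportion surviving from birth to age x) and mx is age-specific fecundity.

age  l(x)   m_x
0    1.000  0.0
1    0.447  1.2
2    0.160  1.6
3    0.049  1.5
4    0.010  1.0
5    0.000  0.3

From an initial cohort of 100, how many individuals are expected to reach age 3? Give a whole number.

Expected survivors = N0 · l_3 = 100 × 0.049 = 4.9 → 5

5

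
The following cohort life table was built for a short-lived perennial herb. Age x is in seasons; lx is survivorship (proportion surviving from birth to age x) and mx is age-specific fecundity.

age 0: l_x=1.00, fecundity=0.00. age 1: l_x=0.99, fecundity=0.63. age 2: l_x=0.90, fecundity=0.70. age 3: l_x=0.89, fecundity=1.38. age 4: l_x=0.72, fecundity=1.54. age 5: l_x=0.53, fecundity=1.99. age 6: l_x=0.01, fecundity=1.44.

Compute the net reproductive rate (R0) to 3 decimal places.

4.660

lx·mx by age: 0, 0.6237, 0.63, 1.2282, 1.1088, 1.0547, 0.0144
R0 = Σ lx·mx = 4.6598 → 4.660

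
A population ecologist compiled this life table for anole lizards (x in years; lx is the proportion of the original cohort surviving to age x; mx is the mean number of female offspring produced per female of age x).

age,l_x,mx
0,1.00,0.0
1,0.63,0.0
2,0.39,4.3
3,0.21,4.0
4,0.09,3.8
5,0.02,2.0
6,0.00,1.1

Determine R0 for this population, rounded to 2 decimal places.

2.90

lx·mx by age: 0, 0, 1.677, 0.84, 0.342, 0.04, 0
R0 = Σ lx·mx = 2.899 → 2.90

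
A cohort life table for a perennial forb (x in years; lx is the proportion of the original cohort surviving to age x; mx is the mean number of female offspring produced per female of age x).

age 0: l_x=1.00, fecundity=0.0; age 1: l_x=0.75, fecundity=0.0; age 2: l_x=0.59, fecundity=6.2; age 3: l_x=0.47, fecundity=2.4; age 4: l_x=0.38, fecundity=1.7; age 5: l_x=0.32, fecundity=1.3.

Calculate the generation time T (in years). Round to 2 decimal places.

lx·mx: 0, 0, 3.658, 1.128, 0.646, 0.416 → R0 = 5.848
x·lx·mx: 0, 0, 7.316, 3.384, 2.584, 2.08 → Σ = 15.364
T = 15.364 / 5.848 = 2.627223… → 2.63

2.63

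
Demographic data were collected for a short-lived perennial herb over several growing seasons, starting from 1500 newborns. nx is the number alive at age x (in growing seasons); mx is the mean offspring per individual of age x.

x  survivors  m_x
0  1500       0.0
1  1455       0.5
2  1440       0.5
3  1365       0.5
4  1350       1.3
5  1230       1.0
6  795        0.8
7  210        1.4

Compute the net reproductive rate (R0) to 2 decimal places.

lx = nx/n0 = nx/1500: 1, 0.97, 0.96, 0.91, 0.9, 0.82, 0.53, 0.14
lx·mx by age: 0, 0.485, 0.48, 0.455, 1.17, 0.82, 0.424, 0.196
R0 = Σ lx·mx = 4.03 → 4.03

4.03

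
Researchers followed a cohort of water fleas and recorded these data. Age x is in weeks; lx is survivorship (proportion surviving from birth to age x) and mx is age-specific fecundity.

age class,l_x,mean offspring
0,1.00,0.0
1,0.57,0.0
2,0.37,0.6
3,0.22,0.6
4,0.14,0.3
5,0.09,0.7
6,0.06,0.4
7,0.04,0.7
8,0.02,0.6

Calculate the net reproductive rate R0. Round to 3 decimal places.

0.523

lx·mx by age: 0, 0, 0.222, 0.132, 0.042, 0.063, 0.024, 0.028, 0.012
R0 = Σ lx·mx = 0.523 → 0.523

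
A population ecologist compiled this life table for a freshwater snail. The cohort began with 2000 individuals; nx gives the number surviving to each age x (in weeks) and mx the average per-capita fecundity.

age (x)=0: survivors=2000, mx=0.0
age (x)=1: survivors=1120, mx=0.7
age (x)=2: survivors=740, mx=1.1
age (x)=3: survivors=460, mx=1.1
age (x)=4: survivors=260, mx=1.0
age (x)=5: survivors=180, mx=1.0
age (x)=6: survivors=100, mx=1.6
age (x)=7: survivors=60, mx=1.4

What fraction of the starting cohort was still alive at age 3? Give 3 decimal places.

l_3 = n_3/n_0 = 460/2000 = 0.23 → 0.230

0.230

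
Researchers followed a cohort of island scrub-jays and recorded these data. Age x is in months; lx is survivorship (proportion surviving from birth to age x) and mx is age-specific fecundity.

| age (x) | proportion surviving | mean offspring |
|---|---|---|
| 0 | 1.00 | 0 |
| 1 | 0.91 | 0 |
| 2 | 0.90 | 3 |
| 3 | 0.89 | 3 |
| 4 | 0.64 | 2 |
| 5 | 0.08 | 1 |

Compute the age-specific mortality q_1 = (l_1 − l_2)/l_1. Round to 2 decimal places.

0.01

q_1 = (l_1 − l_2) / l_1 = (0.91 − 0.9) / 0.91
     = 0.01 / 0.91 = 0.010989… → 0.01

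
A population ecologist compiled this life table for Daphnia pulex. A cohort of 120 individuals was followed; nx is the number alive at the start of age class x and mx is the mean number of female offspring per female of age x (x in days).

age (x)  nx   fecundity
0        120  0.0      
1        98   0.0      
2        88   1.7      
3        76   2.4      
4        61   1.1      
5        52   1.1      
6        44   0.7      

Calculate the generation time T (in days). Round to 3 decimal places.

lx = nx/n0 = nx/120: 1, 0.81667…, 0.73333…, 0.63333…, 0.50833…, 0.43333…, 0.36667…
lx·mx: 0, 0, 1.246667…, 1.52…, 0.559167…, 0.476667…, 0.256667… → R0 = 4.059167…
x·lx·mx: 0, 0, 2.493333…, 4.56…, 2.236667…, 2.383333…, 1.54… → Σ = 13.213333…
T = 13.213333… / 4.059167… = 3.255184… → 3.255

3.255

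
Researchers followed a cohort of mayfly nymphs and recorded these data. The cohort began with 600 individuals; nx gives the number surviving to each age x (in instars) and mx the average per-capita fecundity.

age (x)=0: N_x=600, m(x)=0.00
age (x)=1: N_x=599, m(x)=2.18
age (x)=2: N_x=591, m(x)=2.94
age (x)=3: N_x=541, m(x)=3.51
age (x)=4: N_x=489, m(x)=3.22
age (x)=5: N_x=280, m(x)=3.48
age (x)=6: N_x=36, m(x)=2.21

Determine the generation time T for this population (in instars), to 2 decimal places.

lx = nx/n0 = nx/600: 1, 0.99833…, 0.985, 0.90167…, 0.815, 0.46667…, 0.06
lx·mx: 0, 2.176367…, 2.8959, 3.16485…, 2.6243, 1.624…, 0.1326 → R0 = 12.618017…
x·lx·mx: 0, 2.176367…, 5.7918, 9.49455…, 10.4972, 8.12…, 0.7956 → Σ = 36.875517…
T = 36.875517… / 12.618017… = 2.92245… → 2.92

2.92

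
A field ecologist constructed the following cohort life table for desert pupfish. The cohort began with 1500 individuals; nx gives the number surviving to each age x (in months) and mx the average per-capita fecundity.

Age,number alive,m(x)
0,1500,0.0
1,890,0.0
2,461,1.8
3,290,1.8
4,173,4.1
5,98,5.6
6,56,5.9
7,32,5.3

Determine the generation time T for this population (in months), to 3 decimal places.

lx = nx/n0 = nx/1500: 1, 0.59333…, 0.30733…, 0.19333…, 0.11533…, 0.06533…, 0.03733…, 0.02133…
lx·mx: 0, 0, 0.5532…, 0.348…, 0.472867…, 0.365867…, 0.220267…, 0.113067… → R0 = 2.073267…
x·lx·mx: 0, 0, 1.1064…, 1.044…, 1.891467…, 1.829333…, 1.3216…, 0.791467… → Σ = 7.984267…
T = 7.984267… / 2.073267… = 3.851056… → 3.851

3.851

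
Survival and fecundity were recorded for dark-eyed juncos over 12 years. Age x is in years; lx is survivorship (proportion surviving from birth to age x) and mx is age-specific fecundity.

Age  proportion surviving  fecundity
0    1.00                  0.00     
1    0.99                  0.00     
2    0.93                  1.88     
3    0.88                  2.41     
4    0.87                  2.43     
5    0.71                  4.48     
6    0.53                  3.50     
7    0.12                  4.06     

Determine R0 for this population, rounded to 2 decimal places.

lx·mx by age: 0, 0, 1.7484, 2.1208, 2.1141, 3.1808, 1.855, 0.4872
R0 = Σ lx·mx = 11.5063 → 11.51

11.51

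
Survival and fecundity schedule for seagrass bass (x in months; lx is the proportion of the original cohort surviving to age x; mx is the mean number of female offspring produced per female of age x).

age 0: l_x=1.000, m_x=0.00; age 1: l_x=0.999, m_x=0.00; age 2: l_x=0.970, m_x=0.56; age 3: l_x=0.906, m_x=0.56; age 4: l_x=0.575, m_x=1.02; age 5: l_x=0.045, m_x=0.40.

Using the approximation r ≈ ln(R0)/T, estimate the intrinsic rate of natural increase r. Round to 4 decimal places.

0.1653

R0 = Σ lx·mx = 0 + 0 + 0.5432 + 0.50736 + 0.5865 + 0.018 = 1.65506
Σ x·lx·mx = 5.04448; T = 5.04448/1.65506 = 3.04791…
r ≈ ln(R0)/T = ln(1.65506)/3.04791… = 0.165306… → 0.1653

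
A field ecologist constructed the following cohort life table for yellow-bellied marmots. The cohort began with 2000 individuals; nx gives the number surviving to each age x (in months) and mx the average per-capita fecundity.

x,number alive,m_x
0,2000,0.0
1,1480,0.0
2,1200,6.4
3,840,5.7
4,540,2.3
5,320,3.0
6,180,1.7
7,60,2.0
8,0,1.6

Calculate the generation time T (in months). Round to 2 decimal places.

lx = nx/n0 = nx/2000: 1, 0.74, 0.6, 0.42, 0.27, 0.16, 0.09, 0.03, 0
lx·mx: 0, 0, 3.84, 2.394, 0.621, 0.48, 0.153, 0.06, 0 → R0 = 7.548
x·lx·mx: 0, 0, 7.68, 7.182, 2.484, 2.4, 0.918, 0.42, 0 → Σ = 21.084
T = 21.084 / 7.548 = 2.793323… → 2.79

2.79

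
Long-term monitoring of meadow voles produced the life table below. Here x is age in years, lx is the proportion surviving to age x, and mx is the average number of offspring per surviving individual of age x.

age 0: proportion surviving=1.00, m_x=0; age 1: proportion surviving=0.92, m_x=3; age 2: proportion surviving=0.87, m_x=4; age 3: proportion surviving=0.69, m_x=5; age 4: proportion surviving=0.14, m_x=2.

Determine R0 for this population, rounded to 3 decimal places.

lx·mx by age: 0, 2.76, 3.48, 3.45, 0.28
R0 = Σ lx·mx = 9.97 → 9.970

9.970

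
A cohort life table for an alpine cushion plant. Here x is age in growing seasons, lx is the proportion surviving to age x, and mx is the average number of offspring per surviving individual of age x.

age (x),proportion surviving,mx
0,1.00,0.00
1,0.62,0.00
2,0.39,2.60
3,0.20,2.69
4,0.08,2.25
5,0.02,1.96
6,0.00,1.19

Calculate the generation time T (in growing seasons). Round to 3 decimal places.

lx·mx: 0, 0, 1.014, 0.538, 0.18, 0.0392, 0 → R0 = 1.7712
x·lx·mx: 0, 0, 2.028, 1.614, 0.72, 0.196, 0 → Σ = 4.558
T = 4.558 / 1.7712 = 2.573397… → 2.573

2.573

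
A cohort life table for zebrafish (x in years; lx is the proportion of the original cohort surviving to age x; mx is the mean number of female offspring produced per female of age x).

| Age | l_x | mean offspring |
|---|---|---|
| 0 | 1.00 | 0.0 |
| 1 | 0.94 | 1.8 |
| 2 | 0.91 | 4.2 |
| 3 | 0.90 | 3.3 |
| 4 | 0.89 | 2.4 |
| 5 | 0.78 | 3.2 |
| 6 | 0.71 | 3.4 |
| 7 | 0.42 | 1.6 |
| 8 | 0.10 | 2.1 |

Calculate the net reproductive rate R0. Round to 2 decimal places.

lx·mx by age: 0, 1.692, 3.822, 2.97, 2.136, 2.496, 2.414, 0.672, 0.21
R0 = Σ lx·mx = 16.412 → 16.41

16.41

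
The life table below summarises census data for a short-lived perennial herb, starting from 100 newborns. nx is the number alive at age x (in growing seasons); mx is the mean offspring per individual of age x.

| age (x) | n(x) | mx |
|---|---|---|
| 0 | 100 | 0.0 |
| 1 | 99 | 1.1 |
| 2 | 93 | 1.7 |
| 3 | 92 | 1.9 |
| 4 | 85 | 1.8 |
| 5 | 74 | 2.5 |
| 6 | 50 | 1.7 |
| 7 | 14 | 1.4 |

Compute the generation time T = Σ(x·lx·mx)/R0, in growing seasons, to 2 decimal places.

lx = nx/n0 = nx/100: 1, 0.99, 0.93, 0.92, 0.85, 0.74, 0.5, 0.14
lx·mx: 0, 1.089, 1.581, 1.748, 1.53, 1.85, 0.85, 0.196 → R0 = 8.844
x·lx·mx: 0, 1.089, 3.162, 5.244, 6.12, 9.25, 5.1, 1.372 → Σ = 31.337
T = 31.337 / 8.844 = 3.543306… → 3.54

3.54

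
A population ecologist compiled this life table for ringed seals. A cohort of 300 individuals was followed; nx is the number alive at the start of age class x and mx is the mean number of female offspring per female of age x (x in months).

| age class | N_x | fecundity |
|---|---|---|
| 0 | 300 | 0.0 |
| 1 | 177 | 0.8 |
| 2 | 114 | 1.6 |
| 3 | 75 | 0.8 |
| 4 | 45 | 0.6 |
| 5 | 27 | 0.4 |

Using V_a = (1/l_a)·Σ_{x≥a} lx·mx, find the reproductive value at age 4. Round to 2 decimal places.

0.84

lx = nx/n0 = nx/300: 1, 0.59, 0.38, 0.25, 0.15, 0.09
lx·mx for x ≥ 4: 0.09, 0.036 → sum = 0.126
V_4 = 0.126 / l_4 = 0.126 / 0.15 = 0.84 → 0.84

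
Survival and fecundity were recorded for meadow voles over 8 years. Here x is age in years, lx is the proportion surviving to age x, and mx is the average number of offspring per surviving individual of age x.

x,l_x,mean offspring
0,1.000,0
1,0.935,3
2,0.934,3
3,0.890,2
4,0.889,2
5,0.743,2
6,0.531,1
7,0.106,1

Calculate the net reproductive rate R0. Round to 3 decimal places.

lx·mx by age: 0, 2.805, 2.802, 1.78, 1.778, 1.486, 0.531, 0.106
R0 = Σ lx·mx = 11.288 → 11.288

11.288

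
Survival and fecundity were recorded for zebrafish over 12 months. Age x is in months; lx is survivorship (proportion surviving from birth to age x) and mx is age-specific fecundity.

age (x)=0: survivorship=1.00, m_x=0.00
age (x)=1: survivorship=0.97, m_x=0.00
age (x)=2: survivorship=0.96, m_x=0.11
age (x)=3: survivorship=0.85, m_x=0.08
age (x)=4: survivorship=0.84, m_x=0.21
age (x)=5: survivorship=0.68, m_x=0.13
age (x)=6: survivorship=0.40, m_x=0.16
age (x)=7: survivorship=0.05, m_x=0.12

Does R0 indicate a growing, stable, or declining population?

declining

R0 = Σ lx·mx = 0 + 0 + 0.1056 + 0.068 + 0.1764 + 0.0884 + 0.064 + 0.006 = 0.5084
R0 < 1, so the population is declining.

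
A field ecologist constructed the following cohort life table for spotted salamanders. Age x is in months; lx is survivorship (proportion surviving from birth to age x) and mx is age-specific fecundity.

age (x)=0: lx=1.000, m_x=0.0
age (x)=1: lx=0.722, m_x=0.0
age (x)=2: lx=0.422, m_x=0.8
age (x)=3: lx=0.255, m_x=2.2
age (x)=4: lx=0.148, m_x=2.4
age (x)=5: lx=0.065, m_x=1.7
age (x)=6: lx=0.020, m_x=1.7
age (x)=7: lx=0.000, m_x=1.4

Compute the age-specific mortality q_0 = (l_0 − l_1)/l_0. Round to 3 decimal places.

0.278

q_0 = (l_0 − l_1) / l_0 = (1 − 0.722) / 1
     = 0.278 / 1 = 0.278 → 0.278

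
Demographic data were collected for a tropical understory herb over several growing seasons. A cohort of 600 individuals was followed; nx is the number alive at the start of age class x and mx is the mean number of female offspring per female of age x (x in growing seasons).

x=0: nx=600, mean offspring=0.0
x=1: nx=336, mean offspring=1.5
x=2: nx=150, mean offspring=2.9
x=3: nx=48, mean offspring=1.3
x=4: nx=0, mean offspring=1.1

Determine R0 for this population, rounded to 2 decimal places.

1.67

lx = nx/n0 = nx/600: 1, 0.56, 0.25, 0.08, 0
lx·mx by age: 0, 0.84, 0.725, 0.104, 0
R0 = Σ lx·mx = 1.669 → 1.67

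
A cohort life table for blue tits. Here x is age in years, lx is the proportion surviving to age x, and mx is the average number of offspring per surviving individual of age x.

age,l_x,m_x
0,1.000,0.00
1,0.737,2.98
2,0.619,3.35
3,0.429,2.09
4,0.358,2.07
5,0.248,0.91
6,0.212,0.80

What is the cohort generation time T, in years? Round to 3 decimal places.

lx·mx: 0, 2.19626, 2.07365, 0.89661, 0.74106, 0.22568, 0.1696 → R0 = 6.30286
x·lx·mx: 0, 2.19626, 4.1473, 2.68983, 2.96424, 1.1284, 1.0176 → Σ = 14.14363
T = 14.14363 / 6.30286 = 2.244002… → 2.244

2.244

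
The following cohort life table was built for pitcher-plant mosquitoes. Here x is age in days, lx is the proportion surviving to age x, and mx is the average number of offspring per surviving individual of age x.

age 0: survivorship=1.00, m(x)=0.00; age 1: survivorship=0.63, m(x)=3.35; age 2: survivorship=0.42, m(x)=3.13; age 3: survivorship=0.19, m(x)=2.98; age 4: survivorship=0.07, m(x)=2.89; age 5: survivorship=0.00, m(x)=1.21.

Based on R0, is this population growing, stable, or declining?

R0 = Σ lx·mx = 0 + 2.1105 + 1.3146 + 0.5662 + 0.2023 + 0 = 4.1936
R0 > 1, so the population is growing.

growing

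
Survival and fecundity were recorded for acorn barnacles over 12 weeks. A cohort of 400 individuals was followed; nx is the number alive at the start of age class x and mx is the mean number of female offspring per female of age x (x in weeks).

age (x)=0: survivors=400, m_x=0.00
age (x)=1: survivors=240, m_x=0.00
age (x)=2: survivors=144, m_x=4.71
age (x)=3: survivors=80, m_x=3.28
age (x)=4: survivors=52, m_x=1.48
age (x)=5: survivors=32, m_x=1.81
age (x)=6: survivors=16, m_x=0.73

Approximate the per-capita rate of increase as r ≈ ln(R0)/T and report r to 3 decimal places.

0.387

lx = nx/n0 = nx/400: 1, 0.6, 0.36, 0.2, 0.13, 0.08, 0.04
R0 = Σ lx·mx = 0 + 0 + 1.6956 + 0.656 + 0.1924 + 0.1448 + 0.0292 = 2.718
Σ x·lx·mx = 7.028; T = 7.028/2.718 = 2.58572…
r ≈ ln(R0)/T = ln(2.718)/2.58572… = 0.3867… → 0.387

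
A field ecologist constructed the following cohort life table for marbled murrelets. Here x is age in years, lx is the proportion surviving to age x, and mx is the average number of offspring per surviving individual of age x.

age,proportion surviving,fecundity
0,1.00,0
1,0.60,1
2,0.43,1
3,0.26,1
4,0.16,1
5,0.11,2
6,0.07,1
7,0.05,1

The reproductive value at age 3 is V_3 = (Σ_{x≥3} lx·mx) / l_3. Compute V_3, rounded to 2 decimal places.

2.92

lx·mx for x ≥ 3: 0.26, 0.16, 0.22, 0.07, 0.05 → sum = 0.76
V_3 = 0.76 / l_3 = 0.76 / 0.26 = 2.923077… → 2.92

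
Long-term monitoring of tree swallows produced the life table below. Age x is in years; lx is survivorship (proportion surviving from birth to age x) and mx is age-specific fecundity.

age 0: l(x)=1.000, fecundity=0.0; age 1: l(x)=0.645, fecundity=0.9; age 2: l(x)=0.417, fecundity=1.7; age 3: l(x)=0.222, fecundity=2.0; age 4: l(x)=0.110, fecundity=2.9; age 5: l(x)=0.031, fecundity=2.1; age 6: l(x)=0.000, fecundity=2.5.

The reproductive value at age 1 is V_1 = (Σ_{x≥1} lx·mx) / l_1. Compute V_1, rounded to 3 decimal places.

lx·mx for x ≥ 1: 0.5805, 0.7089, 0.444, 0.319, 0.0651, 0 → sum = 2.1175
V_1 = 2.1175 / l_1 = 2.1175 / 0.645 = 3.282946… → 3.283

3.283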